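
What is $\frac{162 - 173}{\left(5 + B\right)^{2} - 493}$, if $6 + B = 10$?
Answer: $\frac{11}{412} \approx 0.026699$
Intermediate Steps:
$B = 4$ ($B = -6 + 10 = 4$)
$\frac{162 - 173}{\left(5 + B\right)^{2} - 493} = \frac{162 - 173}{\left(5 + 4\right)^{2} - 493} = - \frac{11}{9^{2} - 493} = - \frac{11}{81 - 493} = - \frac{11}{-412} = \left(-11\right) \left(- \frac{1}{412}\right) = \frac{11}{412}$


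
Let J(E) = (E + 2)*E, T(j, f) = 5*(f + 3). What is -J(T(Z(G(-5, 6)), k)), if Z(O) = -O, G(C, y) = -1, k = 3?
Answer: -960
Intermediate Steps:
T(j, f) = 15 + 5*f (T(j, f) = 5*(3 + f) = 15 + 5*f)
J(E) = E*(2 + E) (J(E) = (2 + E)*E = E*(2 + E))
-J(T(Z(G(-5, 6)), k)) = -(15 + 5*3)*(2 + (15 + 5*3)) = -(15 + 15)*(2 + (15 + 15)) = -30*(2 + 30) = -30*32 = -1*960 = -960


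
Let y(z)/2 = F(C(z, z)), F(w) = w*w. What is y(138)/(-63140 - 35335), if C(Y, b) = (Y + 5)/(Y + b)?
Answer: -1573/288516600 ≈ -5.4520e-6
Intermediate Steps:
C(Y, b) = (5 + Y)/(Y + b)
F(w) = w²
y(z) = (5 + z)²/(2*z²) (y(z) = 2*((5 + z)/(z + z))² = 2*((5 + z)/((2*z)))² = 2*((1/(2*z))*(5 + z))² = 2*((5 + z)/(2*z))² = 2*((5 + z)²/(4*z²)) = (5 + z)²/(2*z²))
y(138)/(-63140 - 35335) = ((½)*(5 + 138)²/138²)/(-63140 - 35335) = ((½)*(1/19044)*143²)/(-98475) = ((½)*(1/19044)*20449)*(-1/98475) = (20449/38088)*(-1/98475) = -1573/288516600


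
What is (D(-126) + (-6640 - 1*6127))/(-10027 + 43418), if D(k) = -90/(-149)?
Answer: -1902193/4975259 ≈ -0.38233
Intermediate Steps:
D(k) = 90/149 (D(k) = -90*(-1/149) = 90/149)
(D(-126) + (-6640 - 1*6127))/(-10027 + 43418) = (90/149 + (-6640 - 1*6127))/(-10027 + 43418) = (90/149 + (-6640 - 6127))/33391 = (90/149 - 12767)*(1/33391) = -1902193/149*1/33391 = -1902193/4975259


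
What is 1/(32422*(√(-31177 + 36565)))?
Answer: √1347/87344868 ≈ 4.2019e-7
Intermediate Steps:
1/(32422*(√(-31177 + 36565))) = 1/(32422*(√5388)) = 1/(32422*((2*√1347))) = (√1347/2694)/32422 = √1347/87344868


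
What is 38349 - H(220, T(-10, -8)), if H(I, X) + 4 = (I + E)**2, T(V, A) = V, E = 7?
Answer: -13176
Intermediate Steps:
H(I, X) = -4 + (7 + I)**2 (H(I, X) = -4 + (I + 7)**2 = -4 + (7 + I)**2)
38349 - H(220, T(-10, -8)) = 38349 - (-4 + (7 + 220)**2) = 38349 - (-4 + 227**2) = 38349 - (-4 + 51529) = 38349 - 1*51525 = 38349 - 51525 = -13176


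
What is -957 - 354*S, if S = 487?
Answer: -173355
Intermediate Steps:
-957 - 354*S = -957 - 354*487 = -957 - 172398 = -173355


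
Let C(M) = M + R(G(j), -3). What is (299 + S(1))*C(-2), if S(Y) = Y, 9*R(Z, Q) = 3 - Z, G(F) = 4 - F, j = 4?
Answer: -500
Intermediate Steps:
R(Z, Q) = ⅓ - Z/9 (R(Z, Q) = (3 - Z)/9 = ⅓ - Z/9)
C(M) = ⅓ + M (C(M) = M + (⅓ - (4 - 1*4)/9) = M + (⅓ - (4 - 4)/9) = M + (⅓ - ⅑*0) = M + (⅓ + 0) = M + ⅓ = ⅓ + M)
(299 + S(1))*C(-2) = (299 + 1)*(⅓ - 2) = 300*(-5/3) = -500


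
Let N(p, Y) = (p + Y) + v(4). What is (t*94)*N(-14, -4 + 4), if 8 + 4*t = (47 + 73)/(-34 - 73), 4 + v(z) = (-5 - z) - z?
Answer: 711016/107 ≈ 6645.0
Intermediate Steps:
v(z) = -9 - 2*z (v(z) = -4 + ((-5 - z) - z) = -4 + (-5 - 2*z) = -9 - 2*z)
t = -244/107 (t = -2 + ((47 + 73)/(-34 - 73))/4 = -2 + (120/(-107))/4 = -2 + (120*(-1/107))/4 = -2 + (¼)*(-120/107) = -2 - 30/107 = -244/107 ≈ -2.2804)
N(p, Y) = -17 + Y + p (N(p, Y) = (p + Y) + (-9 - 2*4) = (Y + p) + (-9 - 8) = (Y + p) - 17 = -17 + Y + p)
(t*94)*N(-14, -4 + 4) = (-244/107*94)*(-17 + (-4 + 4) - 14) = -22936*(-17 + 0 - 14)/107 = -22936/107*(-31) = 711016/107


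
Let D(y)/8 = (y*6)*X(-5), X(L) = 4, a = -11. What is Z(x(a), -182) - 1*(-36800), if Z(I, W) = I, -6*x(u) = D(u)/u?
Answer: 36768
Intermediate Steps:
D(y) = 192*y (D(y) = 8*((y*6)*4) = 8*((6*y)*4) = 8*(24*y) = 192*y)
x(u) = -32 (x(u) = -192*u/(6*u) = -⅙*192 = -32)
Z(x(a), -182) - 1*(-36800) = -32 - 1*(-36800) = -32 + 36800 = 36768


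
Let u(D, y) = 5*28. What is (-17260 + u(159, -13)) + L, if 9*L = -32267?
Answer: -186347/9 ≈ -20705.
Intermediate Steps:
L = -32267/9 (L = (1/9)*(-32267) = -32267/9 ≈ -3585.2)
u(D, y) = 140
(-17260 + u(159, -13)) + L = (-17260 + 140) - 32267/9 = -17120 - 32267/9 = -186347/9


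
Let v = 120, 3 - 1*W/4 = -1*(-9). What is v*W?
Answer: -2880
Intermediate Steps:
W = -24 (W = 12 - (-4)*(-9) = 12 - 4*9 = 12 - 36 = -24)
v*W = 120*(-24) = -2880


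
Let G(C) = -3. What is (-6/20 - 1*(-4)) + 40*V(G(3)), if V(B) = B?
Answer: -1163/10 ≈ -116.30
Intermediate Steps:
(-6/20 - 1*(-4)) + 40*V(G(3)) = (-6/20 - 1*(-4)) + 40*(-3) = (-6*1/20 + 4) - 120 = (-3/10 + 4) - 120 = 37/10 - 120 = -1163/10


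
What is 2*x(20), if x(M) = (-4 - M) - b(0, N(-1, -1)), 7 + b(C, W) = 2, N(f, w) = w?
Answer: -38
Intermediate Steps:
b(C, W) = -5 (b(C, W) = -7 + 2 = -5)
x(M) = 1 - M (x(M) = (-4 - M) - 1*(-5) = (-4 - M) + 5 = 1 - M)
2*x(20) = 2*(1 - 1*20) = 2*(1 - 20) = 2*(-19) = -38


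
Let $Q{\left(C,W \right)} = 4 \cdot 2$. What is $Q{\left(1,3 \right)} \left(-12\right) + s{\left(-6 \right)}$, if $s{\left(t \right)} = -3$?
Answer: $-99$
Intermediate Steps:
$Q{\left(C,W \right)} = 8$
$Q{\left(1,3 \right)} \left(-12\right) + s{\left(-6 \right)} = 8 \left(-12\right) - 3 = -96 - 3 = -99$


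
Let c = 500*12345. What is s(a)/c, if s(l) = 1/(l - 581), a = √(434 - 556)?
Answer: -581/2084348317500 - I*√122/2084348317500 ≈ -2.7874e-10 - 5.2992e-12*I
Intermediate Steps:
c = 6172500
a = I*√122 (a = √(-122) = I*√122 ≈ 11.045*I)
s(l) = 1/(-581 + l)
s(a)/c = 1/(-581 + I*√122*6172500) = (1/6172500)/(-581 + I*√122) = 1/(6172500*(-581 + I*√122))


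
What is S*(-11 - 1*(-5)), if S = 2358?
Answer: -14148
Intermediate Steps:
S*(-11 - 1*(-5)) = 2358*(-11 - 1*(-5)) = 2358*(-11 + 5) = 2358*(-6) = -14148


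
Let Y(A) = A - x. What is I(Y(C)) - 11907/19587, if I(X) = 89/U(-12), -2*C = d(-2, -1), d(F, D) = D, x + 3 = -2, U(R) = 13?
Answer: 529484/84877 ≈ 6.2383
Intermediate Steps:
x = -5 (x = -3 - 2 = -5)
C = ½ (C = -½*(-1) = ½ ≈ 0.50000)
Y(A) = 5 + A (Y(A) = A - 1*(-5) = A + 5 = 5 + A)
I(X) = 89/13
I(Y(C)) - 11907/19587 = 89/13 - 11907/19587 = 89/13 - 1*3969/6529 = 89/13 - 3969/6529 = 529484/84877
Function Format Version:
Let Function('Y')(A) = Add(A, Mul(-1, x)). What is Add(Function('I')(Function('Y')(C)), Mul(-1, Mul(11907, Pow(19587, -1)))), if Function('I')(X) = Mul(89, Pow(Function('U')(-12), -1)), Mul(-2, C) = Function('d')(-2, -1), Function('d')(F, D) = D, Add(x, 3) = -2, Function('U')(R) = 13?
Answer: Rational(529484, 84877) ≈ 6.2383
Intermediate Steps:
x = -5 (x = Add(-3, -2) = -5)
C = Rational(1, 2) (C = Mul(Rational(-1, 2), -1) = Rational(1, 2) ≈ 0.50000)
Function('Y')(A) = Add(5, A) (Function('Y')(A) = Add(A, Mul(-1, -5)) = Add(A, 5) = Add(5, A))
Function('I')(X) = Rational(89, 13) (Function('I')(X) = Mul(89, Pow(13, -1)) = Mul(89, Rational(1, 13)) = Rational(89, 13))
Add(Function('I')(Function('Y')(C)), Mul(-1, Mul(11907, Pow(19587, -1)))) = Add(Rational(89, 13), Mul(-1, Mul(11907, Pow(19587, -1)))) = Add(Rational(89, 13), Mul(-1, Mul(11907, Rational(1, 19587)))) = Add(Rational(89, 13), Mul(-1, Rational(3969, 6529))) = Add(Rational(89, 13), Rational(-3969, 6529)) = Rational(529484, 84877)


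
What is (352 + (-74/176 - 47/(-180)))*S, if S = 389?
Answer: 541989421/3960 ≈ 1.3687e+5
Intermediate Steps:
(352 + (-74/176 - 47/(-180)))*S = (352 + (-74/176 - 47/(-180)))*389 = (352 + (-74*1/176 - 47*(-1/180)))*389 = (352 + (-37/88 + 47/180))*389 = (352 - 631/3960)*389 = (1393289/3960)*389 = 541989421/3960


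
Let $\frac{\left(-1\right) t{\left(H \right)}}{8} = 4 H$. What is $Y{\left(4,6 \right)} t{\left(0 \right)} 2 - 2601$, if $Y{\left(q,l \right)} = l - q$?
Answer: $-2601$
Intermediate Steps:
$t{\left(H \right)} = - 32 H$ ($t{\left(H \right)} = - 8 \cdot 4 H = - 32 H$)
$Y{\left(4,6 \right)} t{\left(0 \right)} 2 - 2601 = \left(6 - 4\right) \left(\left(-32\right) 0\right) 2 - 2601 = \left(6 - 4\right) 0 \cdot 2 - 2601 = 2 \cdot 0 \cdot 2 - 2601 = 0 \cdot 2 - 2601 = 0 - 2601 = -2601$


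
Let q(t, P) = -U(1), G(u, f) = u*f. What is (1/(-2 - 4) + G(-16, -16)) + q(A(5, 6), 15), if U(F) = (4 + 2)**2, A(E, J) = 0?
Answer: 1319/6 ≈ 219.83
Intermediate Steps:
G(u, f) = f*u
U(F) = 36 (U(F) = 6**2 = 36)
q(t, P) = -36 (q(t, P) = -1*36 = -36)
(1/(-2 - 4) + G(-16, -16)) + q(A(5, 6), 15) = (1/(-2 - 4) - 16*(-16)) - 36 = (1/(-6) + 256) - 36 = (-1/6 + 256) - 36 = 1535/6 - 36 = 1319/6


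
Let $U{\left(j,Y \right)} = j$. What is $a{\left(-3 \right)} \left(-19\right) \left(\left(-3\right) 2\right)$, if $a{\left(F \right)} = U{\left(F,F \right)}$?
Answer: $-342$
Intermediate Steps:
$a{\left(F \right)} = F$
$a{\left(-3 \right)} \left(-19\right) \left(\left(-3\right) 2\right) = \left(-3\right) \left(-19\right) \left(\left(-3\right) 2\right) = 57 \left(-6\right) = -342$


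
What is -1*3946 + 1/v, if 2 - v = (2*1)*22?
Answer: -165733/42 ≈ -3946.0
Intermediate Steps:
v = -42 (v = 2 - 2*1*22 = 2 - 2*22 = 2 - 1*44 = 2 - 44 = -42)
-1*3946 + 1/v = -1*3946 + 1/(-42) = -3946 - 1/42 = -165733/42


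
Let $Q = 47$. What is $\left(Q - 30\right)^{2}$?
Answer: $289$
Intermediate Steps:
$\left(Q - 30\right)^{2} = \left(47 - 30\right)^{2} = 17^{2} = 289$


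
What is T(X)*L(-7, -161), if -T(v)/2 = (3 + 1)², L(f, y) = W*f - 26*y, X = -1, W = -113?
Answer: -159264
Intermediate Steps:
L(f, y) = -113*f - 26*y
T(v) = -32 (T(v) = -2*(3 + 1)² = -2*4² = -2*16 = -32)
T(X)*L(-7, -161) = -32*(-113*(-7) - 26*(-161)) = -32*(791 + 4186) = -32*4977 = -159264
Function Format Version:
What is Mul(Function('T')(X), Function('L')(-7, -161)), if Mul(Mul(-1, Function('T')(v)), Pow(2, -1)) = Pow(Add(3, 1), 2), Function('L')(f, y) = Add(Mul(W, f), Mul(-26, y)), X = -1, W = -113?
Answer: -159264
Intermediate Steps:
Function('L')(f, y) = Add(Mul(-113, f), Mul(-26, y))
Function('T')(v) = -32 (Function('T')(v) = Mul(-2, Pow(Add(3, 1), 2)) = Mul(-2, Pow(4, 2)) = Mul(-2, 16) = -32)
Mul(Function('T')(X), Function('L')(-7, -161)) = Mul(-32, Add(Mul(-113, -7), Mul(-26, -161))) = Mul(-32, Add(791, 4186)) = Mul(-32, 4977) = -159264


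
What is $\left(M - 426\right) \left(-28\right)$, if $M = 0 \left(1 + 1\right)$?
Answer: $11928$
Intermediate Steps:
$M = 0$ ($M = 0 \cdot 2 = 0$)
$\left(M - 426\right) \left(-28\right) = \left(0 - 426\right) \left(-28\right) = \left(-426\right) \left(-28\right) = 11928$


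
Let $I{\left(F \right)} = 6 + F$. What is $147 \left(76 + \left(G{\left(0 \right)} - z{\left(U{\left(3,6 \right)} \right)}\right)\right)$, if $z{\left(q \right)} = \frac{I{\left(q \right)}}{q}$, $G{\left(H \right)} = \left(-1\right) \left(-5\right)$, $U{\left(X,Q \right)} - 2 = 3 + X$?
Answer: $\frac{46599}{4} \approx 11650.0$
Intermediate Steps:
$U{\left(X,Q \right)} = 5 + X$ ($U{\left(X,Q \right)} = 2 + \left(3 + X\right) = 5 + X$)
$G{\left(H \right)} = 5$
$z{\left(q \right)} = \frac{6 + q}{q}$
$147 \left(76 + \left(G{\left(0 \right)} - z{\left(U{\left(3,6 \right)} \right)}\right)\right) = 147 \left(76 + \left(5 - \frac{6 + \left(5 + 3\right)}{5 + 3}\right)\right) = 147 \left(76 + \left(5 - \frac{6 + 8}{8}\right)\right) = 147 \left(76 + \left(5 - \frac{1}{8} \cdot 14\right)\right) = 147 \left(76 + \left(5 - \frac{7}{4}\right)\right) = 147 \left(76 + \frac{13}{4}\right) = 147 \cdot \frac{317}{4} = \frac{46599}{4}$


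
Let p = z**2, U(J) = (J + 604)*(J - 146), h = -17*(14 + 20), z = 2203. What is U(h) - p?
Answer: -4872033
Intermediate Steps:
h = -578 (h = -17*34 = -578)
U(J) = (-146 + J)*(604 + J) (U(J) = (604 + J)*(-146 + J) = (-146 + J)*(604 + J))
p = 4853209 (p = 2203**2 = 4853209)
U(h) - p = (-88184 + (-578)**2 + 458*(-578)) - 1*4853209 = (-88184 + 334084 - 264724) - 4853209 = -18824 - 4853209 = -4872033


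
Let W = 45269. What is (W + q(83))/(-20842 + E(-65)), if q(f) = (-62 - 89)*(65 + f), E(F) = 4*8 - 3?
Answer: -22921/20813 ≈ -1.1013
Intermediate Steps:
E(F) = 29 (E(F) = 32 - 3 = 29)
q(f) = -9815 - 151*f (q(f) = -151*(65 + f) = -9815 - 151*f)
(W + q(83))/(-20842 + E(-65)) = (45269 + (-9815 - 151*83))/(-20842 + 29) = (45269 + (-9815 - 12533))/(-20813) = (45269 - 22348)*(-1/20813) = 22921*(-1/20813) = -22921/20813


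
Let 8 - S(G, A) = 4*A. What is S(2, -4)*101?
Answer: 2424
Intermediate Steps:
S(G, A) = 8 - 4*A
S(2, -4)*101 = (8 - 4*(-4))*101 = (8 + 16)*101 = 24*101 = 2424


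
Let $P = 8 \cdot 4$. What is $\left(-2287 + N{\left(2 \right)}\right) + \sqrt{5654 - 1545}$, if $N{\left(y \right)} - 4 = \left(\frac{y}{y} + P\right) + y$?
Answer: $-2248 + \sqrt{4109} \approx -2183.9$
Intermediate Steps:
$P = 32$
$N{\left(y \right)} = 37 + y$ ($N{\left(y \right)} = 4 + \left(\left(\frac{y}{y} + 32\right) + y\right) = 4 + \left(\left(1 + 32\right) + y\right) = 4 + \left(33 + y\right) = 37 + y$)
$\left(-2287 + N{\left(2 \right)}\right) + \sqrt{5654 - 1545} = \left(-2287 + \left(37 + 2\right)\right) + \sqrt{5654 - 1545} = \left(-2287 + 39\right) + \sqrt{4109} = -2248 + \sqrt{4109}$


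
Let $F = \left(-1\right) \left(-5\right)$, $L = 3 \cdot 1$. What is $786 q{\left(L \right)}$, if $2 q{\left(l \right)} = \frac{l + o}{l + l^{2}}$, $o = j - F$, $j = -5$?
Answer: $- \frac{917}{4} \approx -229.25$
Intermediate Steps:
$L = 3$
$F = 5$
$o = -10$ ($o = -5 - 5 = -10$)
$q{\left(l \right)} = \frac{-10 + l}{2 \left(l + l^{2}\right)}$ ($q{\left(l \right)} = \frac{\left(l - 10\right) \frac{1}{l + l^{2}}}{2} = \frac{\left(-10 + l\right) \frac{1}{l + l^{2}}}{2} = \frac{\frac{1}{l + l^{2}} \left(-10 + l\right)}{2} = \frac{-10 + l}{2 \left(l + l^{2}\right)}$)
$786 q{\left(L \right)} = 786 \frac{-10 + 3}{2 \cdot 3 \left(1 + 3\right)} = 786 \cdot \frac{1}{2} \cdot \frac{1}{3} \cdot \frac{1}{4} \left(-7\right) = 786 \left(- \frac{7}{24}\right) = - \frac{917}{4}$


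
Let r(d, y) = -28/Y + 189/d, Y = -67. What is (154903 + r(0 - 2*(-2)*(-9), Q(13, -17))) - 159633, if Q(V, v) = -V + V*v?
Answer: -1268935/268 ≈ -4734.8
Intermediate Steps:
r(d, y) = 28/67 + 189/d (r(d, y) = -28/(-67) + 189/d = -28*(-1/67) + 189/d = 28/67 + 189/d)
(154903 + r(0 - 2*(-2)*(-9), Q(13, -17))) - 159633 = (154903 + (28/67 + 189/(0 - 2*(-2)*(-9)))) - 159633 = (154903 + (28/67 + 189/(0 + 4*(-9)))) - 159633 = (154903 + (28/67 + 189/(0 - 36))) - 159633 = (154903 + (28/67 + 189/(-36))) - 159633 = (154903 + (28/67 + 189*(-1/36))) - 159633 = (154903 + (28/67 - 21/4)) - 159633 = (154903 - 1295/268) - 159633 = 41512709/268 - 159633 = -1268935/268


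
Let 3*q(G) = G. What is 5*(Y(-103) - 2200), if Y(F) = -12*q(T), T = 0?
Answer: -11000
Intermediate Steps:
q(G) = G/3
Y(F) = 0 (Y(F) = -4*0 = -12*0 = 0)
5*(Y(-103) - 2200) = 5*(0 - 2200) = 5*(-2200) = -11000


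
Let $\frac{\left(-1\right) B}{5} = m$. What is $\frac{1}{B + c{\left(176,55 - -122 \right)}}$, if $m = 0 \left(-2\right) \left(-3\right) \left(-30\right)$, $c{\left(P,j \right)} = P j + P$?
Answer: $\frac{1}{31328} \approx 3.192 \cdot 10^{-5}$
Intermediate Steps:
$c{\left(P,j \right)} = P + P j$
$m = 0$ ($m = 0 \left(-3\right) \left(-30\right) = 0 \left(-30\right) = 0$)
$B = 0$ ($B = \left(-5\right) 0 = 0$)
$\frac{1}{B + c{\left(176,55 - -122 \right)}} = \frac{1}{0 + 176 \left(1 + \left(55 - -122\right)\right)} = \frac{1}{0 + 176 \left(1 + \left(55 + 122\right)\right)} = \frac{1}{0 + 176 \left(1 + 177\right)} = \frac{1}{0 + 176 \cdot 178} = \frac{1}{0 + 31328} = \frac{1}{31328}$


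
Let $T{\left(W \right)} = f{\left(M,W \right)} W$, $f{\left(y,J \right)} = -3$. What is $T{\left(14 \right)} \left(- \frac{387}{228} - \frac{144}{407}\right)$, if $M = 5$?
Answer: $\frac{1332387}{15466} \approx 86.149$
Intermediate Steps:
$T{\left(W \right)} = - 3 W$
$T{\left(14 \right)} \left(- \frac{387}{228} - \frac{144}{407}\right) = \left(-3\right) 14 \left(- \frac{387}{228} - \frac{144}{407}\right) = - 42 \left(\left(-387\right) \frac{1}{228} - \frac{144}{407}\right) = - 42 \left(- \frac{129}{76} - \frac{144}{407}\right) = \left(-42\right) \left(- \frac{63447}{30932}\right) = \frac{1332387}{15466}$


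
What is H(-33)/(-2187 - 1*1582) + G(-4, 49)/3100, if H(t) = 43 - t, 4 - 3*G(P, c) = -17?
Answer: -209217/11683900 ≈ -0.017906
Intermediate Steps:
G(P, c) = 7 (G(P, c) = 4/3 - 1/3*(-17) = 4/3 + 17/3 = 7)
H(-33)/(-2187 - 1*1582) + G(-4, 49)/3100 = (43 - 1*(-33))/(-2187 - 1*1582) + 7/3100 = (43 + 33)/(-2187 - 1582) + 7*(1/3100) = 76/(-3769) + 7/3100 = 76*(-1/3769) + 7/3100 = -76/3769 + 7/3100 = -209217/11683900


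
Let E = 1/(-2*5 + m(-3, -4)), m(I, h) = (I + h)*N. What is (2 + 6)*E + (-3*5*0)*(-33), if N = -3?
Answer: 8/11 ≈ 0.72727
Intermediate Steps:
m(I, h) = -3*I - 3*h (m(I, h) = (I + h)*(-3) = -3*I - 3*h)
E = 1/11 (E = 1/(-2*5 + (-3*(-3) - 3*(-4))) = 1/(-10 + (9 + 12)) = 1/(-10 + 21) = 1/11 ≈ 0.090909)
(2 + 6)*E + (-3*5*0)*(-33) = (2 + 6)*(1/11) + (-3*5*0)*(-33) = 8*(1/11) - 15*0*(-33) = 8/11 + 0*(-33) = 8/11 + 0 = 8/11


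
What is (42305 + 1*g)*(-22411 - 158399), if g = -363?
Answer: -7583533020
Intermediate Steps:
(42305 + 1*g)*(-22411 - 158399) = (42305 + 1*(-363))*(-22411 - 158399) = (42305 - 363)*(-180810) = 41942*(-180810) = -7583533020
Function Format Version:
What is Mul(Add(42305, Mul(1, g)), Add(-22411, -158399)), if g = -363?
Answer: -7583533020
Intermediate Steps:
Mul(Add(42305, Mul(1, g)), Add(-22411, -158399)) = Mul(Add(42305, Mul(1, -363)), Add(-22411, -158399)) = Mul(Add(42305, -363), -180810) = Mul(41942, -180810) = -7583533020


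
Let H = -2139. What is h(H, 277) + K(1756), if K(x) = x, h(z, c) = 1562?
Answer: 3318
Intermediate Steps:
h(H, 277) + K(1756) = 1562 + 1756 = 3318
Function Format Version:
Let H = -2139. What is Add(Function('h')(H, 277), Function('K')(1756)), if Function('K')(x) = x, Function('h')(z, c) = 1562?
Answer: 3318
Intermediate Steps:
Add(Function('h')(H, 277), Function('K')(1756)) = Add(1562, 1756) = 3318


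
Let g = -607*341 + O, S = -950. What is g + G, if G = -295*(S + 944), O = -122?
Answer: -205339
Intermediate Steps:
G = 1770 (G = -295*(-950 + 944) = -295*(-6) = 1770)
g = -207109 (g = -607*341 - 122 = -206987 - 122 = -207109)
g + G = -207109 + 1770 = -205339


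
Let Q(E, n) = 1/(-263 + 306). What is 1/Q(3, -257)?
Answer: 43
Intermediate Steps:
Q(E, n) = 1/43
1/Q(3, -257) = 1/(1/43) = 43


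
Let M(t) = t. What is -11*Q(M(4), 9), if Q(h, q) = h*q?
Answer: -396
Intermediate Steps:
-11*Q(M(4), 9) = -44*9 = -11*36 = -396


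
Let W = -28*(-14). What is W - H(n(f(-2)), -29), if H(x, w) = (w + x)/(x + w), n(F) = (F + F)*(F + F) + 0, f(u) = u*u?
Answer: 391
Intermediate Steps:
f(u) = u**2
n(F) = 4*F**2 (n(F) = (2*F)*(2*F) + 0 = 4*F**2 + 0 = 4*F**2)
W = 392
H(x, w) = 1 (H(x, w) = (w + x)/(w + x) = 1)
W - H(n(f(-2)), -29) = 392 - 1*1 = 392 - 1 = 391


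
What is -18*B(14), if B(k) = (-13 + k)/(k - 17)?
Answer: 6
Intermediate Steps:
B(k) = (-13 + k)/(-17 + k)
-18*B(14) = -18*(-13 + 14)/(-17 + 14) = -18/(-3) = -(-6) = -18*(-⅓) = 6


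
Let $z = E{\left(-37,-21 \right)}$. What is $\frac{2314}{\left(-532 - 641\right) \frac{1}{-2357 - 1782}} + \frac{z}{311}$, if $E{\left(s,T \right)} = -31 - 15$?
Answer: $\frac{2978593948}{364803} \approx 8164.9$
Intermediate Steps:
$E{\left(s,T \right)} = -46$ ($E{\left(s,T \right)} = -31 - 15 = -46$)
$z = -46$
$\frac{2314}{\left(-532 - 641\right) \frac{1}{-2357 - 1782}} + \frac{z}{311} = \frac{2314}{\left(-532 - 641\right) \frac{1}{-2357 - 1782}} - \frac{46}{311} = \frac{2314}{\left(-1173\right) \frac{1}{-4139}} - \frac{46}{311} = \frac{2314}{\left(-1173\right) \left(- \frac{1}{4139}\right)} - \frac{46}{311} = \frac{2314}{\frac{1173}{4139}} - \frac{46}{311} = 2314 \cdot \frac{4139}{1173} - \frac{46}{311} = \frac{9577646}{1173} - \frac{46}{311} = \frac{2978593948}{364803}$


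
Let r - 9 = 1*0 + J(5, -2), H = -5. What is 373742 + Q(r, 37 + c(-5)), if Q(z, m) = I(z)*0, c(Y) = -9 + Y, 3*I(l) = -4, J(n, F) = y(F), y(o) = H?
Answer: 373742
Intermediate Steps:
y(o) = -5
J(n, F) = -5
I(l) = -4/3 (I(l) = (⅓)*(-4) = -4/3)
r = 4 (r = 9 + (1*0 - 5) = 9 + (0 - 5) = 9 - 5 = 4)
Q(z, m) = 0 (Q(z, m) = -4/3*0 = 0)
373742 + Q(r, 37 + c(-5)) = 373742 + 0 = 373742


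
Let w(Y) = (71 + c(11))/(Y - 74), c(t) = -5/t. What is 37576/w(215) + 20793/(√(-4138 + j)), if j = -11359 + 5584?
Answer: 7285047/97 - 20793*I*√9913/9913 ≈ 75104.0 - 208.84*I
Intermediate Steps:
j = -5775
w(Y) = 776/(11*(-74 + Y)) (w(Y) = (71 - 5/11)/(Y - 74) = (71 - 5*1/11)/(-74 + Y) = (71 - 5/11)/(-74 + Y) = 776/(11*(-74 + Y)))
37576/w(215) + 20793/(√(-4138 + j)) = 37576/((776/(11*(-74 + 215)))) + 20793/(√(-4138 - 5775)) = 37576/(((776/11)/141)) + 20793/(√(-9913)) = 37576/(((776/11)*(1/141))) + 20793/((I*√9913)) = 37576/(776/1551) + 20793*(-I*√9913/9913) = 37576*(1551/776) - 20793*I*√9913/9913 = 7285047/97 - 20793*I*√9913/9913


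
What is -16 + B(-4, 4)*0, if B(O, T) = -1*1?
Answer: -16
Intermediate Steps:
B(O, T) = -1
-16 + B(-4, 4)*0 = -16 - 1*0 = -16 + 0 = -16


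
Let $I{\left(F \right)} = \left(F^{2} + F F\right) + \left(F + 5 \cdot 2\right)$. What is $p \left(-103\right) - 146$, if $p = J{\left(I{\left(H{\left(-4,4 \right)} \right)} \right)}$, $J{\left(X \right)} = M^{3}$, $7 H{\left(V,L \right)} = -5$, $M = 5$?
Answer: $-13021$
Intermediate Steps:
$H{\left(V,L \right)} = - \frac{5}{7}$ ($H{\left(V,L \right)} = \frac{1}{7} \left(-5\right) = - \frac{5}{7}$)
$I{\left(F \right)} = 10 + F + 2 F^{2}$ ($I{\left(F \right)} = \left(F^{2} + F^{2}\right) + \left(F + 10\right) = 2 F^{2} + \left(10 + F\right) = 10 + F + 2 F^{2}$)
$J{\left(X \right)} = 125$ ($J{\left(X \right)} = 5^{3} = 125$)
$p = 125$
$p \left(-103\right) - 146 = 125 \left(-103\right) - 146 = -12875 - 146 = -13021$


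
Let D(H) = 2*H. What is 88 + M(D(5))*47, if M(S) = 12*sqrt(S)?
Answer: 88 + 564*sqrt(10) ≈ 1871.5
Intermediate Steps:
88 + M(D(5))*47 = 88 + (12*sqrt(2*5))*47 = 88 + (12*sqrt(10))*47 = 88 + 564*sqrt(10)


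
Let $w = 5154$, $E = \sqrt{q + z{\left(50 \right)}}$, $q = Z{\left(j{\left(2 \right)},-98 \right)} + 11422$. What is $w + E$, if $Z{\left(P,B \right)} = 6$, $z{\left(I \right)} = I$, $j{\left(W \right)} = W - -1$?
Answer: $5154 + \sqrt{11478} \approx 5261.1$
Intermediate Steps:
$j{\left(W \right)} = 1 + W$ ($j{\left(W \right)} = W + 1 = 1 + W$)
$q = 11428$ ($q = 6 + 11422 = 11428$)
$E = \sqrt{11478}$ ($E = \sqrt{11428 + 50} = \sqrt{11478} \approx 107.14$)
$w + E = 5154 + \sqrt{11478}$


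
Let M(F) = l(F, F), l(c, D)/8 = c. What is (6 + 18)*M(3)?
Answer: 576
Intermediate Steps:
l(c, D) = 8*c
M(F) = 8*F
(6 + 18)*M(3) = (6 + 18)*(8*3) = 24*24 = 576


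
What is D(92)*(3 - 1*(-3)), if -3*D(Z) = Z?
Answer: -184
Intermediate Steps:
D(Z) = -Z/3
D(92)*(3 - 1*(-3)) = (-⅓*92)*(3 - 1*(-3)) = -92*(3 + 3)/3 = -92/3*6 = -184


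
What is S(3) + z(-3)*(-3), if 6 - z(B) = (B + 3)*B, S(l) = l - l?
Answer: -18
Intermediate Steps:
S(l) = 0
z(B) = 6 - B*(3 + B) (z(B) = 6 - (B + 3)*B = 6 - (3 + B)*B = 6 - B*(3 + B))
S(3) + z(-3)*(-3) = 0 + (6 - 1*(-3)² - 3*(-3))*(-3) = 0 + (6 - 1*9 + 9)*(-3) = 0 + (6 - 9 + 9)*(-3) = 0 + 6*(-3) = 0 - 18 = -18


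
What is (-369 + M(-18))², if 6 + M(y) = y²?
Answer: 2601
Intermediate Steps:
M(y) = -6 + y²
(-369 + M(-18))² = (-369 + (-6 + (-18)²))² = (-369 + (-6 + 324))² = (-369 + 318)² = (-51)² = 2601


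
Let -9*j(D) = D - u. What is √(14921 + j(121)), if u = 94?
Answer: √14918 ≈ 122.14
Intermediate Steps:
j(D) = 94/9 - D/9 (j(D) = -(D - 1*94)/9 = -(D - 94)/9 = -(-94 + D)/9 = 94/9 - D/9)
√(14921 + j(121)) = √(14921 + (94/9 - ⅑*121)) = √(14921 + (94/9 - 121/9)) = √(14921 - 3) = √14918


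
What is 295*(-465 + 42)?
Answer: -124785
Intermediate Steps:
295*(-465 + 42) = 295*(-423) = -124785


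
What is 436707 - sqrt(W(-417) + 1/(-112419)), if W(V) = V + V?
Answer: 436707 - I*sqrt(1171124270477)/37473 ≈ 4.3671e+5 - 28.879*I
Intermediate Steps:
W(V) = 2*V
436707 - sqrt(W(-417) + 1/(-112419)) = 436707 - sqrt(2*(-417) + 1/(-112419)) = 436707 - sqrt(-834 - 1/112419) = 436707 - sqrt(-93757447/112419) = 436707 - I*sqrt(1171124270477)/37473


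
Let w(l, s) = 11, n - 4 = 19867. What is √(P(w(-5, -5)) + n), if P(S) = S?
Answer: √19882 ≈ 141.00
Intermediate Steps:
n = 19871 (n = 4 + 19867 = 19871)
√(P(w(-5, -5)) + n) = √(11 + 19871) = √19882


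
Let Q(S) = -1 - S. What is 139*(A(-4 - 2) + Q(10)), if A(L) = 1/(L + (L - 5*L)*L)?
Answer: -229489/150 ≈ -1529.9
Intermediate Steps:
A(L) = 1/(L - 4*L²) (A(L) = 1/(L + (-4*L)*L) = 1/(L - 4*L²))
139*(A(-4 - 2) + Q(10)) = 139*(-1/((-4 - 2)*(-1 + 4*(-4 - 2))) + (-1 - 1*10)) = 139*(-1/(-6*(-1 + 4*(-6))) + (-1 - 10)) = 139*(-1*(-⅙)/(-1 - 24) - 11) = 139*(-1*(-⅙)/(-25) - 11) = 139*(-1*(-⅙)*(-1/25) - 11) = 139*(-1/150 - 11) = 139*(-1651/150) = -229489/150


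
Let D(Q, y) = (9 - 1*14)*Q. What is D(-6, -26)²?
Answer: 900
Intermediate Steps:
D(Q, y) = -5*Q (D(Q, y) = (9 - 14)*Q = -5*Q)
D(-6, -26)² = (-5*(-6))² = 30² = 900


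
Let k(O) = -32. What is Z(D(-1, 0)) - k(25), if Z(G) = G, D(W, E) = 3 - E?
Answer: 35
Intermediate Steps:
Z(D(-1, 0)) - k(25) = (3 - 1*0) - 1*(-32) = (3 + 0) + 32 = 3 + 32 = 35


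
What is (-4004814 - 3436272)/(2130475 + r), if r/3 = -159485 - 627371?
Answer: 7441086/230093 ≈ 32.339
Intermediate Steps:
r = -2360568 (r = 3*(-159485 - 627371) = 3*(-786856) = -2360568)
(-4004814 - 3436272)/(2130475 + r) = (-4004814 - 3436272)/(2130475 - 2360568) = -7441086/(-230093) = -7441086*(-1/230093) = 7441086/230093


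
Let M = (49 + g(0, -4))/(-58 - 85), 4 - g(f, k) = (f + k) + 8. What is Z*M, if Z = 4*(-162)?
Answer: 31752/143 ≈ 222.04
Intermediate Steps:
Z = -648
g(f, k) = -4 - f - k (g(f, k) = 4 - ((f + k) + 8) = 4 - (8 + f + k) = 4 + (-8 - f - k) = -4 - f - k)
M = -49/143 (M = (49 + (-4 - 1*0 - 1*(-4)))/(-58 - 85) = (49 + (-4 + 0 + 4))/(-143) = (49 + 0)*(-1/143) = 49*(-1/143) = -49/143 ≈ -0.34266)
Z*M = -648*(-49/143) = 31752/143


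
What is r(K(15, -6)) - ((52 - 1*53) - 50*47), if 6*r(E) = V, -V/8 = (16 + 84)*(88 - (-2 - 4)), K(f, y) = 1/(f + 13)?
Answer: -30547/3 ≈ -10182.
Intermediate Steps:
K(f, y) = 1/(13 + f)
V = -75200 (V = -8*(16 + 84)*(88 - (-2 - 4)) = -800*(88 - 1*(-6)) = -800*(88 + 6) = -800*94 = -8*9400 = -75200)
r(E) = -37600/3 (r(E) = (⅙)*(-75200) = -37600/3)
r(K(15, -6)) - ((52 - 1*53) - 50*47) = -37600/3 - ((52 - 1*53) - 50*47) = -37600/3 - ((52 - 53) - 2350) = -37600/3 - (-1 - 2350) = -37600/3 - 1*(-2351) = -37600/3 + 2351 = -30547/3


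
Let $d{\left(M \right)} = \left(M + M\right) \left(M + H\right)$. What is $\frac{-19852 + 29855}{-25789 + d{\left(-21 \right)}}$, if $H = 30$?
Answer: $- \frac{10003}{26167} \approx -0.38228$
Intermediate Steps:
$d{\left(M \right)} = 2 M \left(30 + M\right)$ ($d{\left(M \right)} = \left(M + M\right) \left(M + 30\right) = 2 M \left(30 + M\right)$)
$\frac{-19852 + 29855}{-25789 + d{\left(-21 \right)}} = \frac{-19852 + 29855}{-25789 + 2 \left(-21\right) \left(30 - 21\right)} = \frac{10003}{-25789 + 2 \left(-21\right) 9} = \frac{10003}{-25789 - 378} = \frac{10003}{-26167} = 10003 \left(- \frac{1}{26167}\right) = - \frac{10003}{26167}$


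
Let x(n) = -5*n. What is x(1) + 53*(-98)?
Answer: -5199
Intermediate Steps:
x(1) + 53*(-98) = -5*1 + 53*(-98) = -5 - 5194 = -5199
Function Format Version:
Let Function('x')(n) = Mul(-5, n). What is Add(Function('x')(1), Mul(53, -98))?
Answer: -5199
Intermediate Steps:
Add(Function('x')(1), Mul(53, -98)) = Add(Mul(-5, 1), Mul(53, -98)) = Add(-5, -5194) = -5199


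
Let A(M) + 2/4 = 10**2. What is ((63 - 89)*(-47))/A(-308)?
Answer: 2444/199 ≈ 12.281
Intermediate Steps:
A(M) = 199/2 (A(M) = -1/2 + 10**2 = -1/2 + 100 = 199/2)
((63 - 89)*(-47))/A(-308) = ((63 - 89)*(-47))/(199/2) = -26*(-47)*(2/199) = 1222*(2/199) = 2444/199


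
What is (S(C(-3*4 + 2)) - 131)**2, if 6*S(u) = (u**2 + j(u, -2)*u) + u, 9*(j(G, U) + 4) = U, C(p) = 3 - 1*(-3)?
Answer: 1331716/81 ≈ 16441.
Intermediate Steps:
C(p) = 6 (C(p) = 3 + 3 = 6)
j(G, U) = -4 + U/9
S(u) = -29*u/54 + u**2/6 (S(u) = ((u**2 + (-4 + (1/9)*(-2))*u) + u)/6 = ((u**2 + (-4 - 2/9)*u) + u)/6 = ((u**2 - 38*u/9) + u)/6 = (u**2 - 29*u/9)/6 = -29*u/54 + u**2/6)
(S(C(-3*4 + 2)) - 131)**2 = ((1/54)*6*(-29 + 9*6) - 131)**2 = ((1/54)*6*(-29 + 54) - 131)**2 = ((1/54)*6*25 - 131)**2 = (25/9 - 131)**2 = (-1154/9)**2 = 1331716/81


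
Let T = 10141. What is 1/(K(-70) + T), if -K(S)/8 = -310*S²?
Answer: 1/12162141 ≈ 8.2222e-8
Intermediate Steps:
K(S) = 2480*S² (K(S) = -(-2480)*S² = 2480*S²)
1/(K(-70) + T) = 1/(2480*(-70)² + 10141) = 1/(2480*4900 + 10141) = 1/(12152000 + 10141) = 1/12162141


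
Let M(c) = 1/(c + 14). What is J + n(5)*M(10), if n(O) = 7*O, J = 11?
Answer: 299/24 ≈ 12.458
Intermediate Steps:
M(c) = 1/(14 + c)
J + n(5)*M(10) = 11 + (7*5)/(14 + 10) = 11 + 35/24 = 299/24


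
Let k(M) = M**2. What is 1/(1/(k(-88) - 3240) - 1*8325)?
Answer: -4504/37495799 ≈ -0.00012012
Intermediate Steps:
1/(1/(k(-88) - 3240) - 1*8325) = 1/(1/((-88)**2 - 3240) - 1*8325) = 1/(1/(7744 - 3240) - 8325) = 1/(1/4504 - 8325) = 1/(-37495799/4504) = -4504/37495799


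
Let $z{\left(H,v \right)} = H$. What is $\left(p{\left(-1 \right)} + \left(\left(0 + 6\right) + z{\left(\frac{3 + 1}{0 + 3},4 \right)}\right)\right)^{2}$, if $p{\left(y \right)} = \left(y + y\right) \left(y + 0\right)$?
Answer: $\frac{784}{9} \approx 87.111$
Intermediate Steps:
$p{\left(y \right)} = 2 y^{2}$ ($p{\left(y \right)} = 2 y y = 2 y^{2}$)
$\left(p{\left(-1 \right)} + \left(\left(0 + 6\right) + z{\left(\frac{3 + 1}{0 + 3},4 \right)}\right)\right)^{2} = \left(2 \left(-1\right)^{2} + \left(\left(0 + 6\right) + \frac{3 + 1}{0 + 3}\right)\right)^{2} = \left(2 \cdot 1 + \left(6 + \frac{4}{3}\right)\right)^{2} = \left(2 + \left(6 + 4 \cdot \frac{1}{3}\right)\right)^{2} = \left(2 + \left(6 + \frac{4}{3}\right)\right)^{2} = \left(2 + \frac{22}{3}\right)^{2} = \left(\frac{28}{3}\right)^{2} = \frac{784}{9}$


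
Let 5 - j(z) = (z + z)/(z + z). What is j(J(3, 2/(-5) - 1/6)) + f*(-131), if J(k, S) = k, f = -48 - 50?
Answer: 12842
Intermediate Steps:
f = -98
j(z) = 4 (j(z) = 5 - (z + z)/(z + z) = 5 - 2*z/(2*z) = 5 - 2*z*1/(2*z) = 5 - 1*1 = 5 - 1 = 4)
j(J(3, 2/(-5) - 1/6)) + f*(-131) = 4 - 98*(-131) = 4 + 12838 = 12842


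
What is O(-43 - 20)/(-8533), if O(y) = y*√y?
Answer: 27*I*√7/1219 ≈ 0.058602*I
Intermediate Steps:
O(y) = y^(3/2)
O(-43 - 20)/(-8533) = (-43 - 20)^(3/2)/(-8533) = (-63)^(3/2)*(-1/8533) = -189*I*√7*(-1/8533) = 27*I*√7/1219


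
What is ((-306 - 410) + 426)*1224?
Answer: -354960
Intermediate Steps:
((-306 - 410) + 426)*1224 = (-716 + 426)*1224 = -290*1224 = -354960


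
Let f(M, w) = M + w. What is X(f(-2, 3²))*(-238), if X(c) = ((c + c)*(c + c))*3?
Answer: -139944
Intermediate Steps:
X(c) = 12*c² (X(c) = ((2*c)*(2*c))*3 = (4*c²)*3 = 12*c²)
X(f(-2, 3²))*(-238) = (12*(-2 + 3²)²)*(-238) = (12*(-2 + 9)²)*(-238) = (12*7²)*(-238) = (12*49)*(-238) = 588*(-238) = -139944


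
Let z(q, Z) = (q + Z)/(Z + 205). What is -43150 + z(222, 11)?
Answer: -9320167/216 ≈ -43149.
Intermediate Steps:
z(q, Z) = (Z + q)/(205 + Z)
-43150 + z(222, 11) = -43150 + (11 + 222)/(205 + 11) = -43150 + 233/216 = -9320167/216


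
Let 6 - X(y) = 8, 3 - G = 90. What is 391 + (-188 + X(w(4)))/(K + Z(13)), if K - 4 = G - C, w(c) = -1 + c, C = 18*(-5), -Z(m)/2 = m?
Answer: 401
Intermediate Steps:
G = -87 (G = 3 - 1*90 = 3 - 90 = -87)
Z(m) = -2*m
C = -90
X(y) = -2 (X(y) = 6 - 1*8 = 6 - 8 = -2)
K = 7 (K = 4 + (-87 - 1*(-90)) = 4 + (-87 + 90) = 4 + 3 = 7)
391 + (-188 + X(w(4)))/(K + Z(13)) = 391 + (-188 - 2)/(7 - 2*13) = 391 - 190/(7 - 26) = 391 - 190/(-19) = 391 - 190*(-1/19) = 391 + 10 = 401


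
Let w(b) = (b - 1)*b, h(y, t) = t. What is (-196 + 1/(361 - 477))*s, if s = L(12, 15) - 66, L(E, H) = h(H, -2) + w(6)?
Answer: 432003/58 ≈ 7448.3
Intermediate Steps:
w(b) = b*(-1 + b) (w(b) = (-1 + b)*b = b*(-1 + b))
L(E, H) = 28 (L(E, H) = -2 + 6*(-1 + 6) = -2 + 6*5 = -2 + 30 = 28)
s = -38 (s = 28 - 66 = -38)
(-196 + 1/(361 - 477))*s = (-196 + 1/(361 - 477))*(-38) = (-196 + 1/(-116))*(-38) = (-196 - 1/116)*(-38) = -22737/116*(-38) = 432003/58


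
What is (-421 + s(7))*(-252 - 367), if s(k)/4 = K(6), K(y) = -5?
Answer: 272979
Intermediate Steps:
s(k) = -20 (s(k) = 4*(-5) = -20)
(-421 + s(7))*(-252 - 367) = (-421 - 20)*(-252 - 367) = -441*(-619) = 272979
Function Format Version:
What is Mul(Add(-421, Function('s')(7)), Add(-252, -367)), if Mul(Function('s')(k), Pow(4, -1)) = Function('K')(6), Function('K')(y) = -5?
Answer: 272979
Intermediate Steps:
Function('s')(k) = -20 (Function('s')(k) = Mul(4, -5) = -20)
Mul(Add(-421, Function('s')(7)), Add(-252, -367)) = Mul(Add(-421, -20), Add(-252, -367)) = Mul(-441, -619) = 272979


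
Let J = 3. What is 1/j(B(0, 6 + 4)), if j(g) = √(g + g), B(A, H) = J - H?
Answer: -I*√14/14 ≈ -0.26726*I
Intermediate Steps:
B(A, H) = 3 - H
j(g) = √2*√g (j(g) = √(2*g) = √2*√g)
1/j(B(0, 6 + 4)) = 1/(√2*√(3 - (6 + 4))) = 1/(√2*√(3 - 1*10)) = 1/(√2*√(3 - 10)) = 1/(√2*√(-7)) = 1/(√2*(I*√7)) = 1/(I*√14) = -I*√14/14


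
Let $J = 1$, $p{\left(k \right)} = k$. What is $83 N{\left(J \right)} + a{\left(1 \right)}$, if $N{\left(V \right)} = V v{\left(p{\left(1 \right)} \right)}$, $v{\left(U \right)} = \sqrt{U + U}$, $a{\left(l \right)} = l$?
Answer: $1 + 83 \sqrt{2} \approx 118.38$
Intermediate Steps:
$v{\left(U \right)} = \sqrt{2} \sqrt{U}$ ($v{\left(U \right)} = \sqrt{2 U} = \sqrt{2} \sqrt{U}$)
$N{\left(V \right)} = V \sqrt{2}$ ($N{\left(V \right)} = V \sqrt{2} \sqrt{1} = V \sqrt{2} \cdot 1 = V \sqrt{2}$)
$83 N{\left(J \right)} + a{\left(1 \right)} = 83 \cdot 1 \sqrt{2} + 1 = 83 \sqrt{2} + 1 = 1 + 83 \sqrt{2}$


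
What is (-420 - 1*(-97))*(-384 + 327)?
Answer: 18411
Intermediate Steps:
(-420 - 1*(-97))*(-384 + 327) = (-420 + 97)*(-57) = -323*(-57) = 18411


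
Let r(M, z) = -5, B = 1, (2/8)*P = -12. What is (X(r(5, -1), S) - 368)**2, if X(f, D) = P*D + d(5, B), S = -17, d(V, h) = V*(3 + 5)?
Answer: 238144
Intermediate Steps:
P = -48 (P = 4*(-12) = -48)
d(V, h) = 8*V (d(V, h) = V*8 = 8*V)
X(f, D) = 40 - 48*D (X(f, D) = -48*D + 8*5 = -48*D + 40 = 40 - 48*D)
(X(r(5, -1), S) - 368)**2 = ((40 - 48*(-17)) - 368)**2 = ((40 + 816) - 368)**2 = (856 - 368)**2 = 488**2 = 238144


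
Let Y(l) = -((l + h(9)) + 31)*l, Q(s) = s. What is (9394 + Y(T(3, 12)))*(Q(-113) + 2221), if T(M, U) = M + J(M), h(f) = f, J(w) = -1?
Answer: 19625480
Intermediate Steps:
T(M, U) = -1 + M (T(M, U) = M - 1 = -1 + M)
Y(l) = -l*(40 + l) (Y(l) = -((l + 9) + 31)*l = -((9 + l) + 31)*l = -(40 + l)*l = -l*(40 + l))
(9394 + Y(T(3, 12)))*(Q(-113) + 2221) = (9394 - (-1 + 3)*(40 + (-1 + 3)))*(-113 + 2221) = (9394 - 1*2*(40 + 2))*2108 = (9394 - 1*2*42)*2108 = (9394 - 84)*2108 = 9310*2108 = 19625480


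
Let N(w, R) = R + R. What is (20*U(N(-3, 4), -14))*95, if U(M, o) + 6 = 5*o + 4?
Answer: -136800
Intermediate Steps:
N(w, R) = 2*R
U(M, o) = -2 + 5*o (U(M, o) = -6 + (5*o + 4) = -6 + (4 + 5*o) = -2 + 5*o)
(20*U(N(-3, 4), -14))*95 = (20*(-2 + 5*(-14)))*95 = (20*(-2 - 70))*95 = (20*(-72))*95 = -1440*95 = -136800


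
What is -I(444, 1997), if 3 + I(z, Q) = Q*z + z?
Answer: -887109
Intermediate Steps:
I(z, Q) = -3 + z + Q*z (I(z, Q) = -3 + (Q*z + z) = -3 + (z + Q*z) = -3 + z + Q*z)
-I(444, 1997) = -(-3 + 444 + 1997*444) = -(-3 + 444 + 886668) = -1*887109 = -887109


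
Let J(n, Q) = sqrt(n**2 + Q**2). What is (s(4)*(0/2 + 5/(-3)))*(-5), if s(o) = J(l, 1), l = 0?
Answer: 25/3 ≈ 8.3333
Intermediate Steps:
J(n, Q) = sqrt(Q**2 + n**2)
s(o) = 1 (s(o) = sqrt(1**2 + 0**2) = sqrt(1 + 0) = sqrt(1) = 1)
(s(4)*(0/2 + 5/(-3)))*(-5) = (1*(0/2 + 5/(-3)))*(-5) = (1*(0*(1/2) + 5*(-1/3)))*(-5) = (1*(0 - 5/3))*(-5) = (1*(-5/3))*(-5) = -5/3*(-5) = 25/3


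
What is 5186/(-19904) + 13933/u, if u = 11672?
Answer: 13549465/14519968 ≈ 0.93316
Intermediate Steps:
5186/(-19904) + 13933/u = 5186/(-19904) + 13933/11672 = 5186*(-1/19904) + 13933*(1/11672) = -2593/9952 + 13933/11672 = 13549465/14519968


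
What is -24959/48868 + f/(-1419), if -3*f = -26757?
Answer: -157090171/23114564 ≈ -6.7962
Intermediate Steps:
f = 8919 (f = -⅓*(-26757) = 8919)
-24959/48868 + f/(-1419) = -24959/48868 + 8919/(-1419) = -24959*1/48868 + 8919*(-1/1419) = -24959/48868 - 2973/473 = -157090171/23114564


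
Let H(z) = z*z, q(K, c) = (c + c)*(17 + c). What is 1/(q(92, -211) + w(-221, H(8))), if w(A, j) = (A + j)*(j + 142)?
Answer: 1/49526 ≈ 2.0191e-5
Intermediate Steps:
q(K, c) = 2*c*(17 + c) (q(K, c) = (2*c)*(17 + c) = 2*c*(17 + c))
H(z) = z²
w(A, j) = (142 + j)*(A + j) (w(A, j) = (A + j)*(142 + j) = (142 + j)*(A + j))
1/(q(92, -211) + w(-221, H(8))) = 1/(2*(-211)*(17 - 211) + ((8²)² + 142*(-221) + 142*8² - 221*8²)) = 1/(2*(-211)*(-194) + (64² - 31382 + 142*64 - 221*64)) = 1/(81868 + (4096 - 31382 + 9088 - 14144)) = 1/(81868 - 32342) = 1/49526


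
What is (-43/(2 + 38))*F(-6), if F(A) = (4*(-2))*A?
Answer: -258/5 ≈ -51.600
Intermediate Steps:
F(A) = -8*A
(-43/(2 + 38))*F(-6) = (-43/(2 + 38))*(-8*(-6)) = -43/40*48 = -258/5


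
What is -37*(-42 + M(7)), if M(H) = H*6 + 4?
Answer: -148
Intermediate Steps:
M(H) = 4 + 6*H (M(H) = 6*H + 4 = 4 + 6*H)
-37*(-42 + M(7)) = -37*(-42 + (4 + 6*7)) = -37*(-42 + (4 + 42)) = -37*(-42 + 46) = -37*4 = -148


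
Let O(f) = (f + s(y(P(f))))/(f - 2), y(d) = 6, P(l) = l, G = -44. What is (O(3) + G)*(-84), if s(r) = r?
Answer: 2940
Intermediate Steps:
O(f) = (6 + f)/(-2 + f) (O(f) = (f + 6)/(f - 2) = (6 + f)/(-2 + f))
(O(3) + G)*(-84) = ((6 + 3)/(-2 + 3) - 44)*(-84) = (9/1 - 44)*(-84) = (1*9 - 44)*(-84) = (9 - 44)*(-84) = -35*(-84) = 2940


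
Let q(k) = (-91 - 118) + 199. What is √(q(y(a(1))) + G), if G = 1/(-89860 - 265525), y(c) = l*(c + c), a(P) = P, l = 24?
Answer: I*√1262985337635/355385 ≈ 3.1623*I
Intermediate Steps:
y(c) = 48*c (y(c) = 24*(c + c) = 24*(2*c) = 48*c)
G = -1/355385 (G = 1/(-355385) = -1/355385 ≈ -2.8138e-6)
q(k) = -10 (q(k) = -209 + 199 = -10)
√(q(y(a(1))) + G) = √(-10 - 1/355385) = √(-3553851/355385) = I*√1262985337635/355385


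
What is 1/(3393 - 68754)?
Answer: -1/65361 ≈ -1.5300e-5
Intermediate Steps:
1/(3393 - 68754) = 1/(-65361) = -1/65361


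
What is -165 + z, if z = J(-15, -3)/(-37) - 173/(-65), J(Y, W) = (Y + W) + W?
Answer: -389059/2405 ≈ -161.77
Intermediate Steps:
J(Y, W) = Y + 2*W (J(Y, W) = (W + Y) + W = Y + 2*W)
z = 7766/2405 (z = (-15 + 2*(-3))/(-37) - 173/(-65) = (-15 - 6)*(-1/37) - 173*(-1/65) = -21*(-1/37) + 173/65 = 21/37 + 173/65 = 7766/2405 ≈ 3.2291)
-165 + z = -165 + 7766/2405 = -389059/2405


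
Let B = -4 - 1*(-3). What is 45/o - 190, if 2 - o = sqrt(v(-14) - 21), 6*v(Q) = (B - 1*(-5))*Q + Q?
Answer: -2063/11 + 63*I*sqrt(6)/22 ≈ -187.55 + 7.0145*I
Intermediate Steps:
B = -1 (B = -4 + 3 = -1)
v(Q) = 5*Q/6 (v(Q) = ((-1 - 1*(-5))*Q + Q)/6 = ((-1 + 5)*Q + Q)/6 = (4*Q + Q)/6 = (5*Q)/6 = 5*Q/6)
o = 2 - 7*I*sqrt(6)/3 (o = 2 - sqrt((5/6)*(-14) - 21) = 2 - sqrt(-35/3 - 21) = 2 - sqrt(-98/3) = 2 - 7*I*sqrt(6)/3 ≈ 2.0 - 5.7155*I)
45/o - 190 = 45/(2 - 7*I*sqrt(6)/3) - 190 = -190 + 45/(2 - 7*I*sqrt(6)/3)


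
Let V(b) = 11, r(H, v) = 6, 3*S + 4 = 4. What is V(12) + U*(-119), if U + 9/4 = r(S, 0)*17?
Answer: -47437/4 ≈ -11859.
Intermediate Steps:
S = 0 (S = -4/3 + (⅓)*4 = -4/3 + 4/3 = 0)
U = 399/4 (U = -9/4 + 6*17 = -9/4 + 102 = 399/4 ≈ 99.750)
V(12) + U*(-119) = 11 + (399/4)*(-119) = 11 - 47481/4 = -47437/4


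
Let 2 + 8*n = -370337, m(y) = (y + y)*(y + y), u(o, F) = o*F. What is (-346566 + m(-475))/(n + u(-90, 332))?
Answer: -4447472/609379 ≈ -7.2984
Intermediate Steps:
u(o, F) = F*o
m(y) = 4*y² (m(y) = (2*y)*(2*y) = 4*y²)
n = -370339/8 (n = -¼ + (⅛)*(-370337) = -¼ - 370337/8 = -370339/8 ≈ -46292.)
(-346566 + m(-475))/(n + u(-90, 332)) = (-346566 + 4*(-475)²)/(-370339/8 + 332*(-90)) = (-346566 + 4*225625)/(-370339/8 - 29880) = (-346566 + 902500)/(-609379/8) = 555934*(-8/609379) = -4447472/609379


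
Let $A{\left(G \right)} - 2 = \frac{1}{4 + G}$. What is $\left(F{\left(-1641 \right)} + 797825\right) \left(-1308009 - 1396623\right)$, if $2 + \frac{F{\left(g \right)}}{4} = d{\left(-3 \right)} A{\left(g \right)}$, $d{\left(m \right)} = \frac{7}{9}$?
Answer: $- \frac{3532348413085240}{1637} \approx -2.1578 \cdot 10^{12}$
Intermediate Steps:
$d{\left(m \right)} = \frac{7}{9}$ ($d{\left(m \right)} = 7 \cdot \frac{1}{9} = \frac{7}{9}$)
$A{\left(G \right)} = 2 + \frac{1}{4 + G}$
$F{\left(g \right)} = -8 + \frac{28 \left(9 + 2 g\right)}{9 \left(4 + g\right)}$ ($F{\left(g \right)} = -8 + 4 \frac{7 \frac{9 + 2 g}{4 + g}}{9} = -8 + 4 \frac{7 \left(9 + 2 g\right)}{9 \left(4 + g\right)} = -8 + \frac{28 \left(9 + 2 g\right)}{9 \left(4 + g\right)}$)
$\left(F{\left(-1641 \right)} + 797825\right) \left(-1308009 - 1396623\right) = \left(\frac{4 \left(-9 - -6564\right)}{9 \left(4 - 1641\right)} + 797825\right) \left(-1308009 - 1396623\right) = \left(\frac{4 \left(-9 + 6564\right)}{9 \left(-1637\right)} + 797825\right) \left(-2704632\right) = \left(\frac{4}{9} \left(- \frac{1}{1637}\right) 6555 + 797825\right) \left(-2704632\right) = \left(- \frac{8740}{4911} + 797825\right) \left(-2704632\right) = \frac{3918109835}{4911} \left(-2704632\right) = - \frac{3532348413085240}{1637}$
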